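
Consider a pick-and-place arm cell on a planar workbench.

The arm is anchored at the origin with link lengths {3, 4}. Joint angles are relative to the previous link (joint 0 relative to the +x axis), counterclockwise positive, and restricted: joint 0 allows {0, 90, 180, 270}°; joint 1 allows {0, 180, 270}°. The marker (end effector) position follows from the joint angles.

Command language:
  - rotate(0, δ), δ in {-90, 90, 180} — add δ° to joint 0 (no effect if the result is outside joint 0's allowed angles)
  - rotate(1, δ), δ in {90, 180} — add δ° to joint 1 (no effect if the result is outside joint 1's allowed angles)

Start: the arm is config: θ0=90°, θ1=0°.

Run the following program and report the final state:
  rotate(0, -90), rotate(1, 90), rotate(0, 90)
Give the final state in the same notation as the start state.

config: θ0=90°, θ1=0°

from: config: θ0=90°, θ1=0°
[1] after rotate(0, -90): config: θ0=0°, θ1=0°
[2] after rotate(1, 90): config: θ0=0°, θ1=0°
[3] after rotate(0, 90): config: θ0=90°, θ1=0°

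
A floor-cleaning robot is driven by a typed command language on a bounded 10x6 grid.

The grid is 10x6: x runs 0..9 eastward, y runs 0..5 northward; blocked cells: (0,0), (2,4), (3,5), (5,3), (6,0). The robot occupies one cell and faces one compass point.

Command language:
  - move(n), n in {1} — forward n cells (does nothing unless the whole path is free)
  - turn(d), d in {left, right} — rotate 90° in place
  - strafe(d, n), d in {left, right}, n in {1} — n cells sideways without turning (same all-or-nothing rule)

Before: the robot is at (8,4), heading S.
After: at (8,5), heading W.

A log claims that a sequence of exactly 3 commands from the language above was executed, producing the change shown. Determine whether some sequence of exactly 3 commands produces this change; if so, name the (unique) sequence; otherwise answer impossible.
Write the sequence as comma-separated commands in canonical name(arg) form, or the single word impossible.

key: running strafe(right, 1) before turn(right) would end elsewhere — order is forced
t0: at (8,4), heading S
1. turn(right) → at (8,4), heading W
2. strafe(right, 1) → at (8,5), heading W
3. strafe(right, 1) → at (8,5), heading W
no other 3-command option fits: unique.

turn(right), strafe(right, 1), strafe(right, 1)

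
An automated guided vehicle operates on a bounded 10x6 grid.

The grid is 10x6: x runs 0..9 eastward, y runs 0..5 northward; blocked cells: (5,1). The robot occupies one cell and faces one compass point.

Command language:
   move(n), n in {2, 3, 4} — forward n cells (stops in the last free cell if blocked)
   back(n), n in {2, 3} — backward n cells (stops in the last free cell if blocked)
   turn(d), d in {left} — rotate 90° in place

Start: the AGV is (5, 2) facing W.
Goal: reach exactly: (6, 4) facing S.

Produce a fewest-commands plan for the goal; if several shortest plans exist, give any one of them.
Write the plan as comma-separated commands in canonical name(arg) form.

begin: (5, 2) facing W
step 1 (back(3)): (8, 2) facing W
step 2 (move(2)): (6, 2) facing W
step 3 (turn(left)): (6, 2) facing S
step 4 (back(2)): (6, 4) facing S
nothing shorter than 4 reaches the goal.

back(3), move(2), turn(left), back(2)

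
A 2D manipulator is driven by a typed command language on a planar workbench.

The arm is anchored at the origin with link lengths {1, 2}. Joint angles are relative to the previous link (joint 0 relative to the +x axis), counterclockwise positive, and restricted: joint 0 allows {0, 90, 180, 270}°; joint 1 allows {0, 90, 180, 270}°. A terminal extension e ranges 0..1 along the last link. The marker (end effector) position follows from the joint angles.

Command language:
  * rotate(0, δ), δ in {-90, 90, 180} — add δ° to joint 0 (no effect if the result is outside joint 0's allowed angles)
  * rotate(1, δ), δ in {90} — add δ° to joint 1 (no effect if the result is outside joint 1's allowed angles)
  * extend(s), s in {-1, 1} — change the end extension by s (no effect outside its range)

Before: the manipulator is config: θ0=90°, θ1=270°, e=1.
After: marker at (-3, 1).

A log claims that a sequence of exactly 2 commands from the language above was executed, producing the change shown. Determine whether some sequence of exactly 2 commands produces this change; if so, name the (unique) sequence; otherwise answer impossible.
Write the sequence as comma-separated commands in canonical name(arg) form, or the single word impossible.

rotate(1, 90), rotate(1, 90)

t0: config: θ0=90°, θ1=270°, e=1
step 1 (rotate(1, 90)): config: θ0=90°, θ1=0°, e=1
step 2 (rotate(1, 90)): config: θ0=90°, θ1=90°, e=1
no other 2-command option fits: unique.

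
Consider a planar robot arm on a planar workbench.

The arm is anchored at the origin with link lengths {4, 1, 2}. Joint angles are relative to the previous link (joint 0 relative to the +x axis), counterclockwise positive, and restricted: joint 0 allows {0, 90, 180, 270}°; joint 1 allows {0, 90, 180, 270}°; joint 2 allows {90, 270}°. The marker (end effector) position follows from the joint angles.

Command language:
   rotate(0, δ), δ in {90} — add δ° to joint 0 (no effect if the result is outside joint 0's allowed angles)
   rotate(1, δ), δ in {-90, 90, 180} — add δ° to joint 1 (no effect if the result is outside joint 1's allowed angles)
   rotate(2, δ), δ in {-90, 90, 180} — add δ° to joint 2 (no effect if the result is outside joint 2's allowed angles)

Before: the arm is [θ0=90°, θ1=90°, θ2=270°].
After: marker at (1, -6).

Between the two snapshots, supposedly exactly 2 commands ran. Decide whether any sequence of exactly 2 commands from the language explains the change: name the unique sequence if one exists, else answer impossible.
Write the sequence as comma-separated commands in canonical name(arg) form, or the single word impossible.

rotate(0, 90), rotate(0, 90)

start: [θ0=90°, θ1=90°, θ2=270°]
[1] after rotate(0, 90): [θ0=180°, θ1=90°, θ2=270°]
[2] after rotate(0, 90): [θ0=270°, θ1=90°, θ2=270°]
uniquely the one of 49 2-step routes that fits.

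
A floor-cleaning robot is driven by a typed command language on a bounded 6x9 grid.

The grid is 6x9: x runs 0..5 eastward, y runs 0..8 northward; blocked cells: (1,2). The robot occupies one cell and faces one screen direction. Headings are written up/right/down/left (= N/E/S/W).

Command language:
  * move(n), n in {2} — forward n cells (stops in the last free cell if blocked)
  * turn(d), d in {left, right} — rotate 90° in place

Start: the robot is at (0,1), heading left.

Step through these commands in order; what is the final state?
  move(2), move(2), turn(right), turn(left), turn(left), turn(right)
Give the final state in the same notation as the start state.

at (0,1), heading left

t0: at (0,1), heading left
t=1 move(2) ⇒ at (0,1), heading left
t=2 move(2) ⇒ at (0,1), heading left
t=3 turn(right) ⇒ at (0,1), heading up
t=4 turn(left) ⇒ at (0,1), heading left
t=5 turn(left) ⇒ at (0,1), heading down
t=6 turn(right) ⇒ at (0,1), heading left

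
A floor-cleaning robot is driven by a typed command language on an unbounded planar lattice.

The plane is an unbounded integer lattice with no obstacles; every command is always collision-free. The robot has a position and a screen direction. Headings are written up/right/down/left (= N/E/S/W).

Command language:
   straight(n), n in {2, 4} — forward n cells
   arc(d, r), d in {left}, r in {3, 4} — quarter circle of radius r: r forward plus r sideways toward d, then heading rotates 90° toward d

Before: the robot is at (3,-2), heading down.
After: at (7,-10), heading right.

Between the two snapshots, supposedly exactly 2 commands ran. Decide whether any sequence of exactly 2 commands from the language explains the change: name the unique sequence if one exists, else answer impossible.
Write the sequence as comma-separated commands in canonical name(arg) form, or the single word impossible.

key: running arc(left, 4) before straight(4) would end elsewhere — order is forced
begin: at (3,-2), heading down
t=1 straight(4) ⇒ at (3,-6), heading down
t=2 arc(left, 4) ⇒ at (7,-10), heading right
uniquely the one of 16 2-step routes that fits.

straight(4), arc(left, 4)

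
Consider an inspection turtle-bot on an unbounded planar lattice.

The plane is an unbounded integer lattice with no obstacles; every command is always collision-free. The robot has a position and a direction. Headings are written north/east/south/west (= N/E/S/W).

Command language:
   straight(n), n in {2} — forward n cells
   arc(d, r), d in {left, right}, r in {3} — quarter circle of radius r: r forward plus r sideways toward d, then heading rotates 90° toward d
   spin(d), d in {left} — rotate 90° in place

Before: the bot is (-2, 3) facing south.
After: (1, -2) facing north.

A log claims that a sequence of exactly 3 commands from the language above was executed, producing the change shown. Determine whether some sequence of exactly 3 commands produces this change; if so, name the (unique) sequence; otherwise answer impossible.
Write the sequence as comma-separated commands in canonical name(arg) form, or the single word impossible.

key: cell and facing (now N) both changed — the 3 commands mix motion and turning
initial: (-2, 3) facing south
step 1 (straight(2)): (-2, 1) facing south
step 2 (arc(left, 3)): (1, -2) facing east
step 3 (spin(left)): (1, -2) facing north
uniquely the one of 64 3-step routes that fits.

straight(2), arc(left, 3), spin(left)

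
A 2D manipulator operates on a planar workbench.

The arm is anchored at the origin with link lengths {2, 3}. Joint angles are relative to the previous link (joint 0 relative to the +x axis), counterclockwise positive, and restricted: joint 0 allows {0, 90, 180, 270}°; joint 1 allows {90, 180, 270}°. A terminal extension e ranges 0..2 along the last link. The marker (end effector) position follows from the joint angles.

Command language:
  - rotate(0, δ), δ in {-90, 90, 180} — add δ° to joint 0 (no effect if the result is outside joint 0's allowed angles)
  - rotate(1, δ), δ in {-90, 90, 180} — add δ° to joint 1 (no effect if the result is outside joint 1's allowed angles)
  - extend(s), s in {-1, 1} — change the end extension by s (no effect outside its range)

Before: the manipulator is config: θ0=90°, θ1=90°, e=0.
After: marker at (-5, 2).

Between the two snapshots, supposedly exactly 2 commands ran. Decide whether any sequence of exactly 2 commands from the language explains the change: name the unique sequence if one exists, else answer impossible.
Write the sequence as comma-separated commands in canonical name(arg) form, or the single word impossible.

extend(1), extend(1)

t0: config: θ0=90°, θ1=90°, e=0
[1] after extend(1): config: θ0=90°, θ1=90°, e=1
[2] after extend(1): config: θ0=90°, θ1=90°, e=2
no rival 2-sequence matches.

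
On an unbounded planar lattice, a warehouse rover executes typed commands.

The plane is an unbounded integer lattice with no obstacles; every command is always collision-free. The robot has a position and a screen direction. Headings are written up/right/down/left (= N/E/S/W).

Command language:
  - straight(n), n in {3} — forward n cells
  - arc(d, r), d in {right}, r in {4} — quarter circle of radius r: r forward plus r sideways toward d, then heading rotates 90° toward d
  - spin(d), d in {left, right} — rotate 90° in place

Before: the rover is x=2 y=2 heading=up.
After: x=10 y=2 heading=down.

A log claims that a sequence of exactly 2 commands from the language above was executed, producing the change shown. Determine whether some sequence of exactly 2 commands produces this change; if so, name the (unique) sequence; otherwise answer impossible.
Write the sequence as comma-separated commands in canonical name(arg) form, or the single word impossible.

key: position moved to (10,2) AND the heading swung to S — translation plus rotation needed
initial: x=2 y=2 heading=up
[1] after arc(right, 4): x=6 y=6 heading=right
[2] after arc(right, 4): x=10 y=2 heading=down
uniquely the one of 16 2-step routes that fits.

arc(right, 4), arc(right, 4)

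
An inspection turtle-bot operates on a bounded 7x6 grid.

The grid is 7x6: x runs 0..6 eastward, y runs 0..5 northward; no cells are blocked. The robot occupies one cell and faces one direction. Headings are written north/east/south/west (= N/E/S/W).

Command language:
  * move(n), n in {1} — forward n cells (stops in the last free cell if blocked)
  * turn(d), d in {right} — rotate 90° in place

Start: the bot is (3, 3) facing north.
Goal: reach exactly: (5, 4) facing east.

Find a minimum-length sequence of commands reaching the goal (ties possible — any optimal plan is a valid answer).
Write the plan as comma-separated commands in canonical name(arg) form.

move(1), turn(right), move(1), move(1)

t0: (3, 3) facing north
step 1 (move(1)): (3, 4) facing north
step 2 (turn(right)): (3, 4) facing east
step 3 (move(1)): (4, 4) facing east
step 4 (move(1)): (5, 4) facing east
minimal: 4 command(s), checked below 4.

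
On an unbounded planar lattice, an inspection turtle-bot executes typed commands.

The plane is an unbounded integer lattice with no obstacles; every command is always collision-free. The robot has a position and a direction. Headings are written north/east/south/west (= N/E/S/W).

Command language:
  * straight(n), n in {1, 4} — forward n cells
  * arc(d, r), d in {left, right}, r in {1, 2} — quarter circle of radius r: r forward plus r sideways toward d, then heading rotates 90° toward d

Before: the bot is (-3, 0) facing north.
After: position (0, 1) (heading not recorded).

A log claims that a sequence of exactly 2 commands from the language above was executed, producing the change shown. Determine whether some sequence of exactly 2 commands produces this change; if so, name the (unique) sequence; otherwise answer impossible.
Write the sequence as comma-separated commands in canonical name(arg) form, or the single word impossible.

arc(right, 2), arc(right, 1)

key: running arc(right, 1) before arc(right, 2) would end elsewhere — order is forced
initial: (-3, 0) facing north
t=1 arc(right, 2) ⇒ (-1, 2) facing east
t=2 arc(right, 1) ⇒ (0, 1) facing south
no other 2-command option fits: unique.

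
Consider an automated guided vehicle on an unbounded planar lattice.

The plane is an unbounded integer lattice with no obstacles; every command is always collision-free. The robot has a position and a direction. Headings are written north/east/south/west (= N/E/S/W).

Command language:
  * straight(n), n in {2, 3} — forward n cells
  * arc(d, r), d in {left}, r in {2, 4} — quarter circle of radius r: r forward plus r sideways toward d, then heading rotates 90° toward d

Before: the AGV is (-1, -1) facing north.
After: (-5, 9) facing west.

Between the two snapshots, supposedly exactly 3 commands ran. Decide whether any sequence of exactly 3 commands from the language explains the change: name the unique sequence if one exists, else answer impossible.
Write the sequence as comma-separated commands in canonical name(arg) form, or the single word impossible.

straight(3), straight(3), arc(left, 4)

key: running arc(left, 4) before straight(3) would end elsewhere — order is forced
t0: (-1, -1) facing north
[1] after straight(3): (-1, 2) facing north
[2] after straight(3): (-1, 5) facing north
[3] after arc(left, 4): (-5, 9) facing west
no other 3-command option fits: unique.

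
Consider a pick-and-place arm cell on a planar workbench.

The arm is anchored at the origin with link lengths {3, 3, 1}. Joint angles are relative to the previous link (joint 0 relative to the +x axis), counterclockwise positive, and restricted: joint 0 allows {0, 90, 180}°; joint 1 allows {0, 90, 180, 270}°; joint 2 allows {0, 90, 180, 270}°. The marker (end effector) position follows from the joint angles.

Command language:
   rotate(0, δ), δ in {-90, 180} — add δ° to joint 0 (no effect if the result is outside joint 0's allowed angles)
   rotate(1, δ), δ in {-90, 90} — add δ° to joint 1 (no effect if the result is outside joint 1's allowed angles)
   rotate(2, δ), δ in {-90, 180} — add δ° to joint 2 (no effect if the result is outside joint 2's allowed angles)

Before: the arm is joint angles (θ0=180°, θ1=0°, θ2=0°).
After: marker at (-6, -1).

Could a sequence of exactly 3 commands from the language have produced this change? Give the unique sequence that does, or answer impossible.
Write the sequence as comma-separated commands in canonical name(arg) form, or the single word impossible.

begin: joint angles (θ0=180°, θ1=0°, θ2=0°)
[1] after rotate(2, -90): joint angles (θ0=180°, θ1=0°, θ2=270°)
[2] after rotate(2, -90): joint angles (θ0=180°, θ1=0°, θ2=180°)
[3] after rotate(2, -90): joint angles (θ0=180°, θ1=0°, θ2=90°)
uniquely the one of 216 3-step routes that fits.

rotate(2, -90), rotate(2, -90), rotate(2, -90)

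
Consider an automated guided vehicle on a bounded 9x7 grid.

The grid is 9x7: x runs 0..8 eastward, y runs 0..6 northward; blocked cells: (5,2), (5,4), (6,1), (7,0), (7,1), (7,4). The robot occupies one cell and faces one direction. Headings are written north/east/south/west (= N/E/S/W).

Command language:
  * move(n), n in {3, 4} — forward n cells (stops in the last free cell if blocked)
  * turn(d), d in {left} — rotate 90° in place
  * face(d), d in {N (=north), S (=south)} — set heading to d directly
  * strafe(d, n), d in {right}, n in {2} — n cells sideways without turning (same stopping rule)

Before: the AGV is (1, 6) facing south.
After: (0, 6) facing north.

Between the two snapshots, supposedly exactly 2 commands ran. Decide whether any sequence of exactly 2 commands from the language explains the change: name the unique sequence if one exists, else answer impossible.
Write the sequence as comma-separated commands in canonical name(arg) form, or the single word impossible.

key: running face(N) before strafe(right, 2) would end elsewhere — order is forced
initial: (1, 6) facing south
t=1 strafe(right, 2) ⇒ (0, 6) facing south
t=2 face(N) ⇒ (0, 6) facing north
no rival 2-sequence matches.

strafe(right, 2), face(N)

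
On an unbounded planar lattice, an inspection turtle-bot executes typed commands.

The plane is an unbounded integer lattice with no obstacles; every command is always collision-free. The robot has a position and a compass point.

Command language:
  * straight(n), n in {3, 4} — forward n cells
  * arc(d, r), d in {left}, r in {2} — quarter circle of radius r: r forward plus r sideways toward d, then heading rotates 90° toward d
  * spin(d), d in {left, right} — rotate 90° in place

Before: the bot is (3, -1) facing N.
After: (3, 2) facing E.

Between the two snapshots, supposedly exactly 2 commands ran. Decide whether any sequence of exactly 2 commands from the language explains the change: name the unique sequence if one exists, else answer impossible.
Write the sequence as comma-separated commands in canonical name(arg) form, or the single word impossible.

key: cell and facing (now E) both changed — the 2 commands mix motion and turning
initial: (3, -1) facing N
1. straight(3) → (3, 2) facing N
2. spin(right) → (3, 2) facing E
no rival 2-sequence matches.

straight(3), spin(right)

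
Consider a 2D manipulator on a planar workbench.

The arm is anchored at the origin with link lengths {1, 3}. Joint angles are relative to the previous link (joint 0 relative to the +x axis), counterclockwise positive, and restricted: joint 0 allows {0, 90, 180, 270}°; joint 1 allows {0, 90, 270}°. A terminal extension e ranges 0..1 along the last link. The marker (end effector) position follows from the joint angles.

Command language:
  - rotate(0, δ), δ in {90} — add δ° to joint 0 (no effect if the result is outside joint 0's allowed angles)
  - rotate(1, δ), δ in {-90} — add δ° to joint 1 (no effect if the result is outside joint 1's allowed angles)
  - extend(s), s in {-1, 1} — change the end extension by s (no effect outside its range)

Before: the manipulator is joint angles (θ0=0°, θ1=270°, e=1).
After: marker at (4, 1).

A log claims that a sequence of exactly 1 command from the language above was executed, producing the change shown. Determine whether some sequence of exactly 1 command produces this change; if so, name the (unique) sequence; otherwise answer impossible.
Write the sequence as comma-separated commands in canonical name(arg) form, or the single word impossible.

rotate(0, 90)

begin: joint angles (θ0=0°, θ1=270°, e=1)
step 1 (rotate(0, 90)): joint angles (θ0=90°, θ1=270°, e=1)
uniquely the one of 4 1-step routes that fits.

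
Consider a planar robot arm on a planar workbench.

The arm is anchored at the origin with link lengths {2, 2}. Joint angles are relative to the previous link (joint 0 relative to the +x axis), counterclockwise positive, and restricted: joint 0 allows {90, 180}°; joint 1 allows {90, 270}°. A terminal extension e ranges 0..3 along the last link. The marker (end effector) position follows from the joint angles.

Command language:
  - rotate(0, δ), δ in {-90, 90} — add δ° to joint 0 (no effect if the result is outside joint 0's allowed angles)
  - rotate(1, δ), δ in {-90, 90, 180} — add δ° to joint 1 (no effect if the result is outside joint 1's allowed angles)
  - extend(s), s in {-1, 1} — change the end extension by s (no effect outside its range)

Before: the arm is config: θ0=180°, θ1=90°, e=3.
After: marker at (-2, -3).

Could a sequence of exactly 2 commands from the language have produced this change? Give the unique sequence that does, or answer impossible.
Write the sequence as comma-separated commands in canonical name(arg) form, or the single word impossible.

begin: config: θ0=180°, θ1=90°, e=3
step 1 (extend(-1)): config: θ0=180°, θ1=90°, e=2
step 2 (extend(-1)): config: θ0=180°, θ1=90°, e=1
all 49 alternatives checked — unique.

extend(-1), extend(-1)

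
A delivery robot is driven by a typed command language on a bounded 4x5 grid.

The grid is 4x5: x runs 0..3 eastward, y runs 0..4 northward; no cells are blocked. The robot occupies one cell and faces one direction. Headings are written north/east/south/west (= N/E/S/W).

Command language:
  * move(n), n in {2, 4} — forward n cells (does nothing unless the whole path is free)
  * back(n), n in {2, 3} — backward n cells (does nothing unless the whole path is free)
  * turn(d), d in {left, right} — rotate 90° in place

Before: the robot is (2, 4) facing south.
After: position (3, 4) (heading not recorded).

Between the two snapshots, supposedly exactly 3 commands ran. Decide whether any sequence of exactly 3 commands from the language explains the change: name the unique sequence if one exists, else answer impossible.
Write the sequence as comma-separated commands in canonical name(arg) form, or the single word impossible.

key: running back(3) before turn(right) would end elsewhere — order is forced
begin: (2, 4) facing south
[1] after turn(right): (2, 4) facing west
[2] after move(2): (0, 4) facing west
[3] after back(3): (3, 4) facing west
uniquely the one of 216 3-step routes that fits.

turn(right), move(2), back(3)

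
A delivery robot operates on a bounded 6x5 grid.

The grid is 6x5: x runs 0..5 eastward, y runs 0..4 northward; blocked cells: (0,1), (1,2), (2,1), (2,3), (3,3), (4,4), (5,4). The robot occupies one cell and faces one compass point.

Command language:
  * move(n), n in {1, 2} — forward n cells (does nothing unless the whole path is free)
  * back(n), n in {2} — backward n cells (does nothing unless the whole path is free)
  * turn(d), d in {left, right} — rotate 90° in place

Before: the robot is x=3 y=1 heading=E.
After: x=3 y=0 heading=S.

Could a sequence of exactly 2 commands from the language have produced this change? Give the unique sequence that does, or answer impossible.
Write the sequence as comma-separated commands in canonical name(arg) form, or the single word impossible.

key: position moved to (3,0) AND the heading swung to S — translation plus rotation needed
begin: x=3 y=1 heading=E
1. turn(right) → x=3 y=1 heading=S
2. move(1) → x=3 y=0 heading=S
all 25 alternatives checked — unique.

turn(right), move(1)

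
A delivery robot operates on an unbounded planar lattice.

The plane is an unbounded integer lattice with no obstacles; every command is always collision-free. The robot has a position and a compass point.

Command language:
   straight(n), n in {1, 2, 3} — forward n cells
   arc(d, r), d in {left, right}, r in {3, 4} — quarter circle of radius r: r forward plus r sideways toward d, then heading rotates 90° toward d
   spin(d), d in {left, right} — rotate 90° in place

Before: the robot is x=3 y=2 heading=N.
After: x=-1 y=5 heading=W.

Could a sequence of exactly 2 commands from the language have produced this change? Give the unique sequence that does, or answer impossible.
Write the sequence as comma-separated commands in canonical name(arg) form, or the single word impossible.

arc(left, 3), straight(1)

key: running straight(1) before arc(left, 3) would end elsewhere — order is forced
initial: x=3 y=2 heading=N
step 1 (arc(left, 3)): x=0 y=5 heading=W
step 2 (straight(1)): x=-1 y=5 heading=W
uniquely the one of 81 2-step routes that fits.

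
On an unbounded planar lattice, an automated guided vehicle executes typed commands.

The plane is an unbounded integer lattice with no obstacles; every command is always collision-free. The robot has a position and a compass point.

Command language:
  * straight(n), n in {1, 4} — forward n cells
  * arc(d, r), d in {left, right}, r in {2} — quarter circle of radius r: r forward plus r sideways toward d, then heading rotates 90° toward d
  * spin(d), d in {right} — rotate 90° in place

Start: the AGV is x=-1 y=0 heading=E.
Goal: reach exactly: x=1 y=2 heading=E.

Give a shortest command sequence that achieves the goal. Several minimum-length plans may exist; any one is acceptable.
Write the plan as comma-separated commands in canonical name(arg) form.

arc(left, 2), spin(right)

initial: x=-1 y=0 heading=E
1. arc(left, 2) → x=1 y=2 heading=N
2. spin(right) → x=1 y=2 heading=E
shorter routes all fall short; 2 is best.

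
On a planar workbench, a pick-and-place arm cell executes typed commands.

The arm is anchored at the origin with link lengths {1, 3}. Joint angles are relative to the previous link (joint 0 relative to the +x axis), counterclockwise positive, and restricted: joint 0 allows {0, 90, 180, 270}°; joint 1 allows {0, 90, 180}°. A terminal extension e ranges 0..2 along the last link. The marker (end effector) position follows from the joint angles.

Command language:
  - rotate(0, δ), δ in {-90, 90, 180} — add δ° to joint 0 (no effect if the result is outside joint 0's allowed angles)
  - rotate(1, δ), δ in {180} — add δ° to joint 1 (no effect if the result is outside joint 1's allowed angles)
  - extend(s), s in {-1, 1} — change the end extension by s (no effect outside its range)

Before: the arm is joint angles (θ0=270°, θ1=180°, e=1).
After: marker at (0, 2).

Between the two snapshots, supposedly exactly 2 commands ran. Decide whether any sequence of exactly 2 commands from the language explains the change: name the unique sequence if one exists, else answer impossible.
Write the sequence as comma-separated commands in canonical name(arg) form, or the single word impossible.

start: joint angles (θ0=270°, θ1=180°, e=1)
[1] after extend(-1): joint angles (θ0=270°, θ1=180°, e=0)
[2] after extend(-1): joint angles (θ0=270°, θ1=180°, e=0)
uniquely the one of 36 2-step routes that fits.

extend(-1), extend(-1)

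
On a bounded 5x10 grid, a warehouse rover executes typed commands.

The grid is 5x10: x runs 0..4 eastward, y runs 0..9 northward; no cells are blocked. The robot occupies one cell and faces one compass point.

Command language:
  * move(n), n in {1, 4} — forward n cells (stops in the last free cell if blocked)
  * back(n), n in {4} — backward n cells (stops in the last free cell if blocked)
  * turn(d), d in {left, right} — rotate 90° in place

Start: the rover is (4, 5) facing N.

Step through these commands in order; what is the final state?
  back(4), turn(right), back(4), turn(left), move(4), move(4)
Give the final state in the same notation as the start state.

begin: (4, 5) facing N
t=1 back(4) ⇒ (4, 1) facing N
t=2 turn(right) ⇒ (4, 1) facing E
t=3 back(4) ⇒ (0, 1) facing E
t=4 turn(left) ⇒ (0, 1) facing N
t=5 move(4) ⇒ (0, 5) facing N
t=6 move(4) ⇒ (0, 9) facing N

(0, 9) facing N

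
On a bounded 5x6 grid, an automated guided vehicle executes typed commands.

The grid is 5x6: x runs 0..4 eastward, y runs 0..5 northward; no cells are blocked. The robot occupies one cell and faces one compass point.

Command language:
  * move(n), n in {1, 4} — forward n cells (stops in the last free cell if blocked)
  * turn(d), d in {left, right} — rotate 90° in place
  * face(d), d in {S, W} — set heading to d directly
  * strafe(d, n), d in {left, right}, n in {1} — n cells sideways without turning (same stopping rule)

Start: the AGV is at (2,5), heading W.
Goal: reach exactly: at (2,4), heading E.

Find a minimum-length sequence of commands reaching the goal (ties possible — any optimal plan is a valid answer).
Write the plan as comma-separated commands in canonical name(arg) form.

begin: at (2,5), heading W
t=1 strafe(left, 1) ⇒ at (2,4), heading W
t=2 turn(left) ⇒ at (2,4), heading S
t=3 turn(left) ⇒ at (2,4), heading E
no 2-step plan works, so 3 is optimal.

strafe(left, 1), turn(left), turn(left)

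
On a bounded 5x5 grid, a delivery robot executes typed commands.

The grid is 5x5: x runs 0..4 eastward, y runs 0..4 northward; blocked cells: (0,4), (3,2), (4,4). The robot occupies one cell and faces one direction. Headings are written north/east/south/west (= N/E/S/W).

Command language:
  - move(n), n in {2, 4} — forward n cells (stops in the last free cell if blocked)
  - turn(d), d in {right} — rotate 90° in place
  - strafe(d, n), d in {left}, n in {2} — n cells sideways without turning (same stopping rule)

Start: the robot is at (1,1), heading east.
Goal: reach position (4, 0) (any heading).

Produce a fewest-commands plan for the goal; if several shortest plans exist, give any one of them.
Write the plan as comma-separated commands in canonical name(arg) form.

move(4), turn(right), move(4)

t0: at (1,1), heading east
[1] after move(4): at (4,1), heading east
[2] after turn(right): at (4,1), heading south
[3] after move(4): at (4,0), heading south
nothing shorter than 3 reaches the goal.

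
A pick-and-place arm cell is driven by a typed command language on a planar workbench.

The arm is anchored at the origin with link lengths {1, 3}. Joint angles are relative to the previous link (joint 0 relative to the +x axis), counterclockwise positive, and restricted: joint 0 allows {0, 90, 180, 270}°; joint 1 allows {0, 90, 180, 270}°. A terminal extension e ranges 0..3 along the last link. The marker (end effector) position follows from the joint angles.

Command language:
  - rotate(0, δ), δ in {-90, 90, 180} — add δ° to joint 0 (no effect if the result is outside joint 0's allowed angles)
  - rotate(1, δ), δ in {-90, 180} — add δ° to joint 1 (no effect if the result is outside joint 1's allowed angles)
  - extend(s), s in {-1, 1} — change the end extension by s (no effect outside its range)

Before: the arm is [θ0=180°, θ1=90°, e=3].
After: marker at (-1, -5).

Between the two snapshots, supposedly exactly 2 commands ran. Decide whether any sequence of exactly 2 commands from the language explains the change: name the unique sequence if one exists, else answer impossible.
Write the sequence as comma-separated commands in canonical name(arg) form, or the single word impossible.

key: running extend(-1) before extend(1) would end elsewhere — order is forced
t0: [θ0=180°, θ1=90°, e=3]
1. extend(1) → [θ0=180°, θ1=90°, e=3]
2. extend(-1) → [θ0=180°, θ1=90°, e=2]
no other 2-command option fits: unique.

extend(1), extend(-1)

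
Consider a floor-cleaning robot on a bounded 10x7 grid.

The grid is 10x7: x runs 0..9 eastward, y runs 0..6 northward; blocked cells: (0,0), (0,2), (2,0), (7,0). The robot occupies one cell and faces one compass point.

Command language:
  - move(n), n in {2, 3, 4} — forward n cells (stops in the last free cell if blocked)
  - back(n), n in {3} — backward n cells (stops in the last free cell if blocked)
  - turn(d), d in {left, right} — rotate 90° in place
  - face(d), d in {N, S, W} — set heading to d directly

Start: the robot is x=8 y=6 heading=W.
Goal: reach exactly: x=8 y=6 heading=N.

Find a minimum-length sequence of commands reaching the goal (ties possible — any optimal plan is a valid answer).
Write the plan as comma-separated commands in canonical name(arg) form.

turn(right)

initial: x=8 y=6 heading=W
1. turn(right) → x=8 y=6 heading=N
nothing shorter than 1 reaches the goal.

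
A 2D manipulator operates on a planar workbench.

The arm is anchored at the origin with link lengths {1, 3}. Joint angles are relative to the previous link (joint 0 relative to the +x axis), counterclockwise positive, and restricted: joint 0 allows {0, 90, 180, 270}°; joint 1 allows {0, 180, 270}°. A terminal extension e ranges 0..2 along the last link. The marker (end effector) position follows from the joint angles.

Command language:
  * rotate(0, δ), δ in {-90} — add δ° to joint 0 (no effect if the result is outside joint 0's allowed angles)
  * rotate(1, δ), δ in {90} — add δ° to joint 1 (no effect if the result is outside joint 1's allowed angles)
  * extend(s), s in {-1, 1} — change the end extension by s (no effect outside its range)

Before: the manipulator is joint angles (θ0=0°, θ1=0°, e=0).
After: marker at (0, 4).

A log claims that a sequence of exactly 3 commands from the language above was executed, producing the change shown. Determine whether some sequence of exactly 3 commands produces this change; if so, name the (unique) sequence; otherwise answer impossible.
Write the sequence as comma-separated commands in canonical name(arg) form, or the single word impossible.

start: joint angles (θ0=0°, θ1=0°, e=0)
1. rotate(0, -90) → joint angles (θ0=270°, θ1=0°, e=0)
2. rotate(0, -90) → joint angles (θ0=180°, θ1=0°, e=0)
3. rotate(0, -90) → joint angles (θ0=90°, θ1=0°, e=0)
all 64 alternatives checked — unique.

rotate(0, -90), rotate(0, -90), rotate(0, -90)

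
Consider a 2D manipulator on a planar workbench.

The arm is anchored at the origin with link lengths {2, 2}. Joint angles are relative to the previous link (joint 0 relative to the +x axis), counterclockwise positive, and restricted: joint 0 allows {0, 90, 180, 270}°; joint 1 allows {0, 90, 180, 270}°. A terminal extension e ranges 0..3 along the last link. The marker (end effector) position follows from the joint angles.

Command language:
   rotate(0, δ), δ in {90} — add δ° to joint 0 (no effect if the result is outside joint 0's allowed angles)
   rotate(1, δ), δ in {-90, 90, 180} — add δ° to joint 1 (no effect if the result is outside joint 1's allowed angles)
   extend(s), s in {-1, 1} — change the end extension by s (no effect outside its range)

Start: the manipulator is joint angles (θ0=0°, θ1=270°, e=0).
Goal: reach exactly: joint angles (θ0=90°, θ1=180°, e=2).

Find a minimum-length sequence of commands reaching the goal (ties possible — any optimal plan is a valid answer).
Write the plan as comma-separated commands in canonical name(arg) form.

rotate(1, -90), rotate(0, 90), extend(1), extend(1)

start: joint angles (θ0=0°, θ1=270°, e=0)
step 1 (rotate(1, -90)): joint angles (θ0=0°, θ1=180°, e=0)
step 2 (rotate(0, 90)): joint angles (θ0=90°, θ1=180°, e=0)
step 3 (extend(1)): joint angles (θ0=90°, θ1=180°, e=1)
step 4 (extend(1)): joint angles (θ0=90°, θ1=180°, e=2)
shorter routes all fall short; 4 is best.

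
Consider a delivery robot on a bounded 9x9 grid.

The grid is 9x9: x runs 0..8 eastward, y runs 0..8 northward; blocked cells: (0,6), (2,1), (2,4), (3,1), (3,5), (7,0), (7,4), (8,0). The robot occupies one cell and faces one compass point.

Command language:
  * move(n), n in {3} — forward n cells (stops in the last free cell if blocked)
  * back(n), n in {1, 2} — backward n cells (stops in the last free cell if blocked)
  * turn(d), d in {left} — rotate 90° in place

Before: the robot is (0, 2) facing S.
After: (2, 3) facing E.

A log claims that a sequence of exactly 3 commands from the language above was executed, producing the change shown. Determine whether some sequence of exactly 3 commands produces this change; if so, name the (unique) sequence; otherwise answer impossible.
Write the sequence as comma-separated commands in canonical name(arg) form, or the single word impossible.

all 64 sequences checked — none match.

impossible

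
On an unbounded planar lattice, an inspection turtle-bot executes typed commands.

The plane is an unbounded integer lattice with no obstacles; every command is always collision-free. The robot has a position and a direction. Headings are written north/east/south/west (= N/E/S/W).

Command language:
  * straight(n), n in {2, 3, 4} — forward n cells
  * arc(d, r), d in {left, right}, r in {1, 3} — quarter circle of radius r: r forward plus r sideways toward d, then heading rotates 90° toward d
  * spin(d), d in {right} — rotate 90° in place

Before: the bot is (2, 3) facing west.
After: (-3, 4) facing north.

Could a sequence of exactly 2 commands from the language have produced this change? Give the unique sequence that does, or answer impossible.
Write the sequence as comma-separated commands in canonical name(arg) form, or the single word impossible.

straight(4), arc(right, 1)

key: cell and facing (now N) both changed — the 2 commands mix motion and turning
t0: (2, 3) facing west
t=1 straight(4) ⇒ (-2, 3) facing west
t=2 arc(right, 1) ⇒ (-3, 4) facing north
all 64 alternatives checked — unique.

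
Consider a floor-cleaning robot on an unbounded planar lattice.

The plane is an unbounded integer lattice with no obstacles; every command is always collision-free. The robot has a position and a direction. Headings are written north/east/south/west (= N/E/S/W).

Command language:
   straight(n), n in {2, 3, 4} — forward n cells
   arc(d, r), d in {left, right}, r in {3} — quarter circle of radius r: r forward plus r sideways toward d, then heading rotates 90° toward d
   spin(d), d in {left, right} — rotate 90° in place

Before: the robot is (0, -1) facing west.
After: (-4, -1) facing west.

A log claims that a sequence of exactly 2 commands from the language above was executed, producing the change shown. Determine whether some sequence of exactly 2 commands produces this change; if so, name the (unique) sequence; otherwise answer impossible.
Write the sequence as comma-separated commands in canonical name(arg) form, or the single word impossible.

straight(2), straight(2)

key: still facing W at the end — nothing in the sequence rotates
initial: (0, -1) facing west
[1] after straight(2): (-2, -1) facing west
[2] after straight(2): (-4, -1) facing west
no other 2-command option fits: unique.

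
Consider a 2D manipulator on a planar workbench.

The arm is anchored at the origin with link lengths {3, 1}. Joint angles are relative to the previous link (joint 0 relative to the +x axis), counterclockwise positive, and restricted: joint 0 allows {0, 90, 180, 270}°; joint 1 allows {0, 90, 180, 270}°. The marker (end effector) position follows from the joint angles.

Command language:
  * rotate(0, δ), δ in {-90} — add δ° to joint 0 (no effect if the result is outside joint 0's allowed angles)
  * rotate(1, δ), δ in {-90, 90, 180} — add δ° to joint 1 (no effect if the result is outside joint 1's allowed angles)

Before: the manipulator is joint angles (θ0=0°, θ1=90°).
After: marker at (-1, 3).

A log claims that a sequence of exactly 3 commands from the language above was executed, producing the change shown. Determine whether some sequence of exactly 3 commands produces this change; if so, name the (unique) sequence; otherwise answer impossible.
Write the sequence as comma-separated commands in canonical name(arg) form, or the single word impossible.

rotate(0, -90), rotate(0, -90), rotate(0, -90)

start: joint angles (θ0=0°, θ1=90°)
1. rotate(0, -90) → joint angles (θ0=270°, θ1=90°)
2. rotate(0, -90) → joint angles (θ0=180°, θ1=90°)
3. rotate(0, -90) → joint angles (θ0=90°, θ1=90°)
uniquely the one of 64 3-step routes that fits.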